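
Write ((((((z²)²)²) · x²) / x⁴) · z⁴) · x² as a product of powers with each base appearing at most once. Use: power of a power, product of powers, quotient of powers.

((((((z²)²)²) · x²) / x⁴) · z⁴) · x²
= (((((z²)⁴) · x²) / x⁴) · z⁴) · x²    [power of a power]
= ((((z⁸) · x²) / x⁴) · z⁴) · x²    [power of a power]
= z¹²    [quotient of powers; product of powers]

z¹²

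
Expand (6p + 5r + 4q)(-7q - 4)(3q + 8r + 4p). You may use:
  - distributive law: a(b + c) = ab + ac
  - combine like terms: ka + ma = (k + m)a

(6p + 5r + 4q)(-7q - 4)(3q + 8r + 4p)
= (-42pq - 24p - 35qr - 20r - 28q^2 - 16q)(3q + 8r + 4p)    [distributive law]
= -126pq^2 - 336pqr - 168p^2q - 72pq - 192pr - 96p^2 - 105q^2r - 280qr^2 - 140pqr - 60qr - 160r^2 - 80pr - 84q^3 - 224q^2r - 112pq^2 - 48q^2 - 128qr - 64pq    [distributive law]
= -238pq^2 - 476pqr - 168p^2q - 136pq - 272pr - 96p^2 - 329q^2r - 280qr^2 - 188qr - 160r^2 - 84q^3 - 48q^2    [combine like terms]

-238pq^2 - 476pqr - 168p^2q - 136pq - 272pr - 96p^2 - 329q^2r - 280qr^2 - 188qr - 160r^2 - 84q^3 - 48q^2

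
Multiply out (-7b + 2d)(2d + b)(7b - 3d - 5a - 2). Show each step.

(-7b + 2d)(2d + b)(7b - 3d - 5a - 2)
= (-14bd - 7b² + 4d² + 2bd)(7b - 3d - 5a - 2)    [distributive law]
= (-12bd - 7b² + 4d²)(7b - 3d - 5a - 2)    [combine like terms]
= -84b²d + 36bd² + 60abd + 24bd - 49b³ + 21b²d + 35ab² + 14b² + 28bd² - 12d³ - 20ad² - 8d²    [distributive law]
= -63b²d + 64bd² + 60abd + 24bd - 49b³ + 35ab² + 14b² - 12d³ - 20ad² - 8d²    [combine like terms]

-63b²d + 64bd² + 60abd + 24bd - 49b³ + 35ab² + 14b² - 12d³ - 20ad² - 8d²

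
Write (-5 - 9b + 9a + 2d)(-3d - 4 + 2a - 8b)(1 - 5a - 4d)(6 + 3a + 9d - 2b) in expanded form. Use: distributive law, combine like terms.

-258d - 777ad - 861d^2 - 928bd + 2868a^2d + 1764ad^2 - 3531abd - 162d^3 - 2833bd^2 + 120 - 816a + 416b + 1050a^2 - 2300ab + 204a^3 + 794a^2b + 280b^2 - 1004ab^2 - 494b^2d + 4879a^2bd + 2369abd^2 - 4714ab^2d - 444bd^3 - 2504b^2d^2 + 1530a^3b - 1980a^2b^2 - 144b^3 + 720ab^3 + 576b^3d - 681a^3d + 753a^2d^2 + 1170ad^3 - 270a^4 + 216d^4

(-5 - 9b + 9a + 2d)(-3d - 4 + 2a - 8b)(1 - 5a - 4d)(6 + 3a + 9d - 2b)
= (15d + 20 - 10a + 40b + 27bd + 36b - 18ab + 72b^2 - 27ad - 36a + 18a^2 - 72ab - 6d^2 - 8d + 4ad - 16bd)(1 - 5a - 4d)(6 + 3a + 9d - 2b)    [distributive law]
= (7d + 20 - 46a + 76b + 11bd - 90ab + 72b^2 - 23ad + 18a^2 - 6d^2)(1 - 5a - 4d)(6 + 3a + 9d - 2b)    [combine like terms]
= (7d - 35ad - 28d^2 + 20 - 100a - 80d - 46a + 230a^2 + 184ad + 76b - 380ab - 304bd + 11bd - 55abd - 44bd^2 - 90ab + 450a^2b + 360abd + 72b^2 - 360ab^2 - 288b^2d - 23ad + 115a^2d + 92ad^2 + 18a^2 - 90a^3 - 72a^2d - 6d^2 + 30ad^2 + 24d^3)(6 + 3a + 9d - 2b)    [distributive law]
= (-73d + 126ad - 34d^2 + 20 - 146a + 248a^2 + 76b - 470ab - 293bd + 305abd - 44bd^2 + 450a^2b + 72b^2 - 360ab^2 - 288b^2d + 43a^2d + 122ad^2 - 90a^3 + 24d^3)(6 + 3a + 9d - 2b)    [combine like terms]
= -438d - 219ad - 657d^2 + 146bd + 756ad + 378a^2d + 1134ad^2 - 252abd - 204d^2 - 102ad^2 - 306d^3 + 68bd^2 + 120 + 60a + 180d - 40b - 876a - 438a^2 - 1314ad + 292ab + 1488a^2 + 744a^3 + 2232a^2d - 496a^2b + 456b + 228ab + 684bd - 152b^2 - 2820ab - 1410a^2b - 4230abd + 940ab^2 - 1758bd - 879abd - 2637bd^2 + 586b^2d + 1830abd + 915a^2bd + 2745abd^2 - 610ab^2d - 264bd^2 - 132abd^2 - 396bd^3 + 88b^2d^2 + 2700a^2b + 1350a^3b + 4050a^2bd - 900a^2b^2 + 432b^2 + 216ab^2 + 648b^2d - 144b^3 - 2160ab^2 - 1080a^2b^2 - 3240ab^2d + 720ab^3 - 1728b^2d - 864ab^2d - 2592b^2d^2 + 576b^3d + 258a^2d + 129a^3d + 387a^2d^2 - 86a^2bd + 732ad^2 + 366a^2d^2 + 1098ad^3 - 244abd^2 - 540a^3 - 270a^4 - 810a^3d + 180a^3b + 144d^3 + 72ad^3 + 216d^4 - 48bd^3    [distributive law]
= -258d - 777ad - 861d^2 - 928bd + 2868a^2d + 1764ad^2 - 3531abd - 162d^3 - 2833bd^2 + 120 - 816a + 416b + 1050a^2 - 2300ab + 204a^3 + 794a^2b + 280b^2 - 1004ab^2 - 494b^2d + 4879a^2bd + 2369abd^2 - 4714ab^2d - 444bd^3 - 2504b^2d^2 + 1530a^3b - 1980a^2b^2 - 144b^3 + 720ab^3 + 576b^3d - 681a^3d + 753a^2d^2 + 1170ad^3 - 270a^4 + 216d^4    [combine like terms]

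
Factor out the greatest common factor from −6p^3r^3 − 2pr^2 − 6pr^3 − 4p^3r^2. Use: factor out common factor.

−6p^3r^3 − 2pr^2 − 6pr^3 − 4p^3r^2
= 2(−3p^3r^3 − pr^2 − 3pr^3 − 2p^3r^2)    [factor out 2]
= 2pr^2(−3p^2r − 1 − 3r − 2p^2)    [factor out pr^2]

2pr^2(−3p^2r − 1 − 3r − 2p^2)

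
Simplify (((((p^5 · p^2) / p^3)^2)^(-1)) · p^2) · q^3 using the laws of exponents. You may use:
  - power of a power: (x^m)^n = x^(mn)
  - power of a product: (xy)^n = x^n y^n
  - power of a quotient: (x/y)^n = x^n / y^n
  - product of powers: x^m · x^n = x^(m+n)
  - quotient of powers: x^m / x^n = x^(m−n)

p^(-6)·q^3

(((((p^5 · p^2) / p^3)^2)^(-1)) · p^2) · q^3
= ((((p^5 · p^2) / p^3)^(-2)) · p^2) · q^3    [power of a power]
= ((((p^5 · p^2)^(-2)) / ((p^3)^(-2))) · p^2) · q^3    [power of a quotient]
= (((((p^5)^(-2)) · ((p^2)^(-2))) / ((p^3)^(-2))) · p^2) · q^3    [power of a product]
= (((p^(-10) · ((p^2)^(-2))) / ((p^3)^(-2))) · p^2) · q^3    [power of a power]
= (((p^(-10) · p^(-4)) / ((p^3)^(-2))) · p^2) · q^3    [power of a power]
= ((p^(-14) / ((p^3)^(-2))) · p^2) · q^3    [product of powers]
= ((p^(-14) / p^(-6)) · p^2) · q^3    [power of a power]
= (p^(-8) · p^2) · q^3    [quotient of powers]
= p^(-6) · q^3    [product of powers]
= p^(-6)·q^3    [rearrange]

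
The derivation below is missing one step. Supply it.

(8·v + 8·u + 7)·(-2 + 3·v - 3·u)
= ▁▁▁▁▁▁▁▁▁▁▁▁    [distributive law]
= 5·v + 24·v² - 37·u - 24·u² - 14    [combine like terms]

By distributive law:

-16·v + 24·v² - 24·u·v - 16·u + 24·u·v - 24·u² - 14 + 21·v - 21·u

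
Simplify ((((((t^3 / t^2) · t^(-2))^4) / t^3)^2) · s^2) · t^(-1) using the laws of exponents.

((((((t^3 / t^2) · t^(-2))^4) / t^3)^2) · s^2) · t^(-1)
= ((((((t^3 / t^2) · t^(-2))^4)^2) / ((t^3)^2)) · s^2) · t^(-1)    [power of a quotient]
= (((((t^3 / t^2) · t^(-2))^8) / ((t^3)^2)) · s^2) · t^(-1)    [power of a power]
= (((((t^3 / t^2)^8) · ((t^(-2))^8)) / ((t^3)^2)) · s^2) · t^(-1)    [power of a product]
= ((((((t^3)^8) / ((t^2)^8)) · ((t^(-2))^8)) / ((t^3)^2)) · s^2) · t^(-1)    [power of a quotient]
= ((((t^24 / ((t^2)^8)) · ((t^(-2))^8)) / ((t^3)^2)) · s^2) · t^(-1)    [power of a power]
= ((((t^24 / t^16) · ((t^(-2))^8)) / ((t^3)^2)) · s^2) · t^(-1)    [power of a power]
= (((t^8 · ((t^(-2))^8)) / ((t^3)^2)) · s^2) · t^(-1)    [quotient of powers]
= (((t^8 · t^(-16)) / ((t^3)^2)) · s^2) · t^(-1)    [power of a power]
= ((t^(-8) / ((t^3)^2)) · s^2) · t^(-1)    [product of powers]
= ((t^(-8) / t^6) · s^2) · t^(-1)    [power of a power]
= (t^(-14) · s^2) · t^(-1)    [quotient of powers]
= s^2t^(-15)    [product of powers]

s^2t^(-15)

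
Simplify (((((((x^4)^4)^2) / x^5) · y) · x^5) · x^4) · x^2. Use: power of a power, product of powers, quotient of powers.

x^38·y

(((((((x^4)^4)^2) / x^5) · y) · x^5) · x^4) · x^2
= ((((((x^4)^8) / x^5) · y) · x^5) · x^4) · x^2    [power of a power]
= ((((x^32 / x^5) · y) · x^5) · x^4) · x^2    [power of a power]
= (((x^27 · y) · x^5) · x^4) · x^2    [quotient of powers]
= x^38·y    [product of powers]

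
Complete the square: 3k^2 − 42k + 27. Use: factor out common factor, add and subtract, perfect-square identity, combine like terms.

3(k − 7)^2 − 120

3k^2 − 42k + 27
= 3(k^2 − 14k) + 27    [factor out 3 from the k-terms]
= 3(k^2 − 14k + 49 − 49) + 27    [add and subtract 49 inside the bracket]
= 3(k − 7)^2 − 147 + 27    [perfect-square identity]
= 3(k − 7)^2 − 120    [combine constants]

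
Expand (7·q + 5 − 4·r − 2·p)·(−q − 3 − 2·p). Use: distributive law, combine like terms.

−7·q² − 26·q − 12·p·q − 15 − 4·p + 4·q·r + 12·r + 8·p·r + 4·p²

(7·q + 5 − 4·r − 2·p)·(−q − 3 − 2·p)
= −7·q² − 21·q − 14·p·q − 5·q − 15 − 10·p + 4·q·r + 12·r + 8·p·r + 2·p·q + 6·p + 4·p²    [distributive law]
= −7·q² − 26·q − 12·p·q − 15 − 4·p + 4·q·r + 12·r + 8·p·r + 4·p²    [combine like terms]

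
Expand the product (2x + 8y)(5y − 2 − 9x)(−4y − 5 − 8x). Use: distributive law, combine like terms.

(2x + 8y)(5y − 2 − 9x)(−4y − 5 − 8x)
= (10xy − 4x − 18x^2 + 40y^2 − 16y − 72xy)(−4y − 5 − 8x)    [distributive law]
= (−62xy − 4x − 18x^2 + 40y^2 − 16y)(−4y − 5 − 8x)    [combine like terms]
= 248xy^2 + 310xy + 496x^2y + 16xy + 20x + 32x^2 + 72x^2y + 90x^2 + 144x^3 − 160y^3 − 200y^2 − 320xy^2 + 64y^2 + 80y + 128xy    [distributive law]
= −72xy^2 + 454xy + 568x^2y + 20x + 122x^2 + 144x^3 − 160y^3 − 136y^2 + 80y    [combine like terms]

−72xy^2 + 454xy + 568x^2y + 20x + 122x^2 + 144x^3 − 160y^3 − 136y^2 + 80y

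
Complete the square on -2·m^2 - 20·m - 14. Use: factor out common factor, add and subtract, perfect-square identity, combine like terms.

-2(m + 5)^2 + 36

-2·m^2 - 20·m - 14
= -2(m^2 + 10·m) - 14    [factor out -2 from the m-terms]
= -2(m^2 + 10·m + 25 - 25) - 14    [add and subtract 25 inside the bracket]
= -2(m + 5)^2 + 50 - 14    [perfect-square identity]
= -2(m + 5)^2 + 36    [combine constants]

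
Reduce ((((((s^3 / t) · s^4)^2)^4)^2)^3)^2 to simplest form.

((((((s^3 / t) · s^4)^2)^4)^2)^3)^2
= (((((s^3 / t) · s^4)^2)^4)^2)^6    [power of a power]
= ((((s^3 / t) · s^4)^2)^4)^12    [power of a power]
= (((s^3 / t) · s^4)^2)^48    [power of a power]
= ((s^3 / t) · s^4)^96    [power of a power]
= ((s^3 / t)^96) · ((s^4)^96)    [power of a product]
= (((s^3)^96) / (t^96)) · ((s^4)^96)    [power of a quotient]
= (s^288 / (t^96)) · ((s^4)^96)    [power of a power]
= (s^288 / t^96) · s^384    [power of a power]
= s^672·t^(-96)    [quotient of powers; product of powers]

s^672·t^(-96)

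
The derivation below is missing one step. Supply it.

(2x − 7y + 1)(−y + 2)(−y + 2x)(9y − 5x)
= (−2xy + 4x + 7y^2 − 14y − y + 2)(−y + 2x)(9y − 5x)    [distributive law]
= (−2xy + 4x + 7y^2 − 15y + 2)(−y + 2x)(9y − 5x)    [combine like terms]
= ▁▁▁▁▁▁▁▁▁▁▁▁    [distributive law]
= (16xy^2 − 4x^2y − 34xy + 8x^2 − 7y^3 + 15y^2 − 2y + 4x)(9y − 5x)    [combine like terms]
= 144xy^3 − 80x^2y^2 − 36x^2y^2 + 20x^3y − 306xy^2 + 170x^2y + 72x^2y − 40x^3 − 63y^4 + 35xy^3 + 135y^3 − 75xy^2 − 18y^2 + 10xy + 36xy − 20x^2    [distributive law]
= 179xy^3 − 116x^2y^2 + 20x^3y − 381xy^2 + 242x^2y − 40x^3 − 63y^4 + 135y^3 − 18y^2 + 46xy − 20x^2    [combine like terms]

By distributive law:

(2xy^2 − 4x^2y − 4xy + 8x^2 − 7y^3 + 14xy^2 + 15y^2 − 30xy − 2y + 4x)(9y − 5x)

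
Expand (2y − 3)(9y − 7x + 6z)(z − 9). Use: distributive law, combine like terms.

18y^2z − 162y^2 − 14xyz + 126xy + 12yz^2 − 135yz + 243y + 21xz − 189x − 18z^2 + 162z

(2y − 3)(9y − 7x + 6z)(z − 9)
= (18y^2 − 14xy + 12yz − 27y + 21x − 18z)(z − 9)    [distributive law]
= 18y^2z − 162y^2 − 14xyz + 126xy + 12yz^2 − 108yz − 27yz + 243y + 21xz − 189x − 18z^2 + 162z    [distributive law]
= 18y^2z − 162y^2 − 14xyz + 126xy + 12yz^2 − 135yz + 243y + 21xz − 189x − 18z^2 + 162z    [combine like terms]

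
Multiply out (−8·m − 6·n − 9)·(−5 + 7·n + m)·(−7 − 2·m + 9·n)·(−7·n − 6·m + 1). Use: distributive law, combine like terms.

(−8·m − 6·n − 9)·(−5 + 7·n + m)·(−7 − 2·m + 9·n)·(−7·n − 6·m + 1)
= (40·m − 56·m·n − 8·m^2 + 30·n − 42·n^2 − 6·m·n + 45 − 63·n − 9·m)·(−7 − 2·m + 9·n)·(−7·n − 6·m + 1)    [distributive law]
= (31·m − 62·m·n − 8·m^2 − 33·n − 42·n^2 + 45)·(−7 − 2·m + 9·n)·(−7·n − 6·m + 1)    [combine like terms]
= (−217·m − 62·m^2 + 279·m·n + 434·m·n + 124·m^2·n − 558·m·n^2 + 56·m^2 + 16·m^3 − 72·m^2·n + 231·n + 66·m·n − 297·n^2 + 294·n^2 + 84·m·n^2 − 378·n^3 − 315 − 90·m + 405·n)·(−7·n − 6·m + 1)    [distributive law]
= (−307·m − 6·m^2 + 779·m·n + 52·m^2·n − 474·m·n^2 + 16·m^3 + 636·n − 3·n^2 − 378·n^3 − 315)·(−7·n − 6·m + 1)    [combine like terms]
= 2149·m·n + 1842·m^2 − 307·m + 42·m^2·n + 36·m^3 − 6·m^2 − 5453·m·n^2 − 4674·m^2·n + 779·m·n − 364·m^2·n^2 − 312·m^3·n + 52·m^2·n + 3318·m·n^3 + 2844·m^2·n^2 − 474·m·n^2 − 112·m^3·n − 96·m^4 + 16·m^3 − 4452·n^2 − 3816·m·n + 636·n + 21·n^3 + 18·m·n^2 − 3·n^2 + 2646·n^4 + 2268·m·n^3 − 378·n^3 + 2205·n + 1890·m − 315    [distributive law]
= −888·m·n + 1836·m^2 + 1583·m − 4580·m^2·n + 52·m^3 − 5909·m·n^2 + 2480·m^2·n^2 − 424·m^3·n + 5586·m·n^3 − 96·m^4 − 4455·n^2 + 2841·n − 357·n^3 + 2646·n^4 − 315    [combine like terms]

−888·m·n + 1836·m^2 + 1583·m − 4580·m^2·n + 52·m^3 − 5909·m·n^2 + 2480·m^2·n^2 − 424·m^3·n + 5586·m·n^3 − 96·m^4 − 4455·n^2 + 2841·n − 357·n^3 + 2646·n^4 − 315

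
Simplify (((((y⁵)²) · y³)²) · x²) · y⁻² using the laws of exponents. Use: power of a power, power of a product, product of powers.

x²y²⁴

(((((y⁵)²) · y³)²) · x²) · y⁻²
= (((((y⁵)²)²) · ((y³)²)) · x²) · y⁻²    [power of a product]
= ((((y⁵)⁴) · ((y³)²)) · x²) · y⁻²    [power of a power]
= ((y²⁰ · ((y³)²)) · x²) · y⁻²    [power of a power]
= ((y²⁰ · y⁶) · x²) · y⁻²    [power of a power]
= (y²⁶ · x²) · y⁻²    [product of powers]
= x²y²⁴    [product of powers]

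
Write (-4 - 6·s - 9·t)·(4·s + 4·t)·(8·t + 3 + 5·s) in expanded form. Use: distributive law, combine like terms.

-388·s·t - 48·s - 152·s^2 - 236·t^2 - 48·t - 492·s^2·t - 120·s^3 - 660·s·t^2 - 288·t^3

(-4 - 6·s - 9·t)·(4·s + 4·t)·(8·t + 3 + 5·s)
= (-16·s - 16·t - 24·s^2 - 24·s·t - 36·s·t - 36·t^2)·(8·t + 3 + 5·s)    [distributive law]
= (-16·s - 16·t - 24·s^2 - 60·s·t - 36·t^2)·(8·t + 3 + 5·s)    [combine like terms]
= -128·s·t - 48·s - 80·s^2 - 128·t^2 - 48·t - 80·s·t - 192·s^2·t - 72·s^2 - 120·s^3 - 480·s·t^2 - 180·s·t - 300·s^2·t - 288·t^3 - 108·t^2 - 180·s·t^2    [distributive law]
= -388·s·t - 48·s - 152·s^2 - 236·t^2 - 48·t - 492·s^2·t - 120·s^3 - 660·s·t^2 - 288·t^3    [combine like terms]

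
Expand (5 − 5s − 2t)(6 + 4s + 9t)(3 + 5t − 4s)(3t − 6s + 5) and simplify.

(5 − 5s − 2t)(6 + 4s + 9t)(3 + 5t − 4s)(3t − 6s + 5)
= (30 + 20s + 45t − 30s − 20s^2 − 45st − 12t − 8st − 18t^2)(3 + 5t − 4s)(3t − 6s + 5)    [distributive law]
= (30 − 10s + 33t − 20s^2 − 53st − 18t^2)(3 + 5t − 4s)(3t − 6s + 5)    [combine like terms]
= (90 + 150t − 120s − 30s − 50st + 40s^2 + 99t + 165t^2 − 132st − 60s^2 − 100s^2t + 80s^3 − 159st − 265st^2 + 212s^2t − 54t^2 − 90t^3 + 72st^2)(3t − 6s + 5)    [distributive law]
= (90 + 249t − 150s − 341st − 20s^2 + 111t^2 + 112s^2t + 80s^3 − 193st^2 − 90t^3)(3t − 6s + 5)    [combine like terms]
= 270t − 540s + 450 + 747t^2 − 1494st + 1245t − 450st + 900s^2 − 750s − 1023st^2 + 2046s^2t − 1705st − 60s^2t + 120s^3 − 100s^2 + 333t^3 − 666st^2 + 555t^2 + 336s^2t^2 − 672s^3t + 560s^2t + 240s^3t − 480s^4 + 400s^3 − 579st^3 + 1158s^2t^2 − 965st^2 − 270t^4 + 540st^3 − 450t^3    [distributive law]
= 1515t − 1290s + 450 + 1302t^2 − 3649st + 800s^2 − 2654st^2 + 2546s^2t + 520s^3 − 117t^3 + 1494s^2t^2 − 432s^3t − 480s^4 − 39st^3 − 270t^4    [combine like terms]

1515t − 1290s + 450 + 1302t^2 − 3649st + 800s^2 − 2654st^2 + 2546s^2t + 520s^3 − 117t^3 + 1494s^2t^2 − 432s^3t − 480s^4 − 39st^3 − 270t^4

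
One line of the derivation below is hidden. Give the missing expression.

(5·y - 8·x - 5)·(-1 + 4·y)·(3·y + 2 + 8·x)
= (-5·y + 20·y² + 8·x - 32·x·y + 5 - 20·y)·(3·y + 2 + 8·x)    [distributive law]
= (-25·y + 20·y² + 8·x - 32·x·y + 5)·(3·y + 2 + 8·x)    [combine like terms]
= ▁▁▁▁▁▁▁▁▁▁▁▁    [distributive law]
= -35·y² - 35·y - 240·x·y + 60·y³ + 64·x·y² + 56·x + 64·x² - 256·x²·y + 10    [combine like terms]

Applying distributive law to the line above:

-75·y² - 50·y - 200·x·y + 60·y³ + 40·y² + 160·x·y² + 24·x·y + 16·x + 64·x² - 96·x·y² - 64·x·y - 256·x²·y + 15·y + 10 + 40·x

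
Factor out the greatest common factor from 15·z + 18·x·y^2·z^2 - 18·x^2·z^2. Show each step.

15·z + 18·x·y^2·z^2 - 18·x^2·z^2
= 3(5·z + 6·x·y^2·z^2 - 6·x^2·z^2)    [factor out 3]
= 3·z(5 + 6·x·y^2·z - 6·x^2·z)    [factor out z]

3·z(5 + 6·x·y^2·z - 6·x^2·z)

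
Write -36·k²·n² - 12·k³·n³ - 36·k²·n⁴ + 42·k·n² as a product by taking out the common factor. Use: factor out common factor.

-36·k²·n² - 12·k³·n³ - 36·k²·n⁴ + 42·k·n²
= 6(-6·k²·n² - 2·k³·n³ - 6·k²·n⁴ + 7·k·n²)    [factor out 6]
= 6·k·n²(-6·k - 2·k²·n - 6·k·n² + 7)    [factor out k·n²]

6·k·n²(-6·k - 2·k²·n - 6·k·n² + 7)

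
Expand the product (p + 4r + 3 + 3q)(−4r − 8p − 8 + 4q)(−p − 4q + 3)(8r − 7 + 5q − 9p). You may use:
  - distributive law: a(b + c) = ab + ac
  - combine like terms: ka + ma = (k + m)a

144p²r² + 388p²r − 664p²qr − 260p³r + 624pqr² − 2352pqr + 1388pq²r − 192pr² + 1060pr − 128p³ − 428p³q − 72p⁴ − 1044p²q − 352p²q² + 592p² − 1460pq − 832pq² + 1152p + 772pq³ + 128pr³ + 512qr³ + 816qr² + 192q²r² − 384r³ − 720r² − 1496qr + 1724q²r + 348r − 464q³r − 780q − 288q² + 504 + 756q³ − 240q⁴

(p + 4r + 3 + 3q)(−4r − 8p − 8 + 4q)(−p − 4q + 3)(8r − 7 + 5q − 9p)
= (−4pr − 8p² − 8p + 4pq − 16r² − 32pr − 32r + 16qr − 12r − 24p − 24 + 12q − 12qr − 24pq − 24q + 12q²)(−p − 4q + 3)(8r − 7 + 5q − 9p)    [distributive law]
= (−36pr − 8p² − 32p − 20pq − 16r² − 44r + 4qr − 24 − 12q + 12q²)(−p − 4q + 3)(8r − 7 + 5q − 9p)    [combine like terms]
= (36p²r + 144pqr − 108pr + 8p³ + 32p²q − 24p² + 32p² + 128pq − 96p + 20p²q + 80pq² − 60pq + 16pr² + 64qr² − 48r² + 44pr + 176qr − 132r − 4pqr − 16q²r + 12qr + 24p + 96q − 72 + 12pq + 48q² − 36q − 12pq² − 48q³ + 36q²)(8r − 7 + 5q − 9p)    [distributive law]
= (36p²r + 140pqr − 64pr + 8p³ + 52p²q + 8p² + 80pq − 72p + 68pq² + 16pr² + 64qr² − 48r² + 188qr − 132r − 16q²r + 60q − 72 + 84q² − 48q³)(8r − 7 + 5q − 9p)    [combine like terms]
= 288p²r² − 252p²r + 180p²qr − 324p³r + 1120pqr² − 980pqr + 700pq²r − 1260p²qr − 512pr² + 448pr − 320pqr + 576p²r + 64p³r − 56p³ + 40p³q − 72p⁴ + 416p²qr − 364p²q + 260p²q² − 468p³q + 64p²r − 56p² + 40p²q − 72p³ + 640pqr − 560pq + 400pq² − 720p²q − 576pr + 504p − 360pq + 648p² + 544pq²r − 476pq² + 340pq³ − 612p²q² + 128pr³ − 112pr² + 80pqr² − 144p²r² + 512qr³ − 448qr² + 320q²r² − 576pqr² − 384r³ + 336r² − 240qr² + 432pr² + 1504qr² − 1316qr + 940q²r − 1692pqr − 1056r² + 924r − 660qr + 1188pr − 128q²r² + 112q²r − 80q³r + 144pq²r + 480qr − 420q + 300q² − 540pq − 576r + 504 − 360q + 648p + 672q²r − 588q² + 420q³ − 756pq² − 384q³r + 336q³ − 240q⁴ + 432pq³    [distributive law]
= 144p²r² + 388p²r − 664p²qr − 260p³r + 624pqr² − 2352pqr + 1388pq²r − 192pr² + 1060pr − 128p³ − 428p³q − 72p⁴ − 1044p²q − 352p²q² + 592p² − 1460pq − 832pq² + 1152p + 772pq³ + 128pr³ + 512qr³ + 816qr² + 192q²r² − 384r³ − 720r² − 1496qr + 1724q²r + 348r − 464q³r − 780q − 288q² + 504 + 756q³ − 240q⁴    [combine like terms]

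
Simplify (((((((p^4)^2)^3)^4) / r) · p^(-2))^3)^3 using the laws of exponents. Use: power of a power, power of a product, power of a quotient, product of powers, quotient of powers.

(((((((p^4)^2)^3)^4) / r) · p^(-2))^3)^3
= ((((((p^4)^2)^3)^4) / r) · p^(-2))^9    [power of a power]
= ((((((p^4)^2)^3)^4) / r)^9) · ((p^(-2))^9)    [power of a product]
= ((((((p^4)^2)^3)^4)^9) / (r^9)) · ((p^(-2))^9)    [power of a quotient]
= (((((p^4)^2)^3)^36) / (r^9)) · ((p^(-2))^9)    [power of a power]
= ((((p^4)^2)^108) / (r^9)) · ((p^(-2))^9)    [power of a power]
= (((p^4)^216) / (r^9)) · ((p^(-2))^9)    [power of a power]
= (p^864 / (r^9)) · ((p^(-2))^9)    [power of a power]
= (p^864 / r^9) · p^(-18)    [power of a power]
= p^846r^(-9)    [quotient of powers; product of powers]

p^846r^(-9)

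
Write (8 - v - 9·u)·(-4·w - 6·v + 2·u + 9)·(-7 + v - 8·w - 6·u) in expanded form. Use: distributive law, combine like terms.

(8 - v - 9·u)·(-4·w - 6·v + 2·u + 9)·(-7 + v - 8·w - 6·u)
= (-32·w - 48·v + 16·u + 72 + 4·v·w + 6·v² - 2·u·v - 9·v + 36·u·w + 54·u·v - 18·u² - 81·u)·(-7 + v - 8·w - 6·u)    [distributive law]
= (-32·w - 57·v - 65·u + 72 + 4·v·w + 6·v² + 52·u·v + 36·u·w - 18·u²)·(-7 + v - 8·w - 6·u)    [combine like terms]
= 224·w - 32·v·w + 256·w² + 192·u·w + 399·v - 57·v² + 456·v·w + 342·u·v + 455·u - 65·u·v + 520·u·w + 390·u² - 504 + 72·v - 576·w - 432·u - 28·v·w + 4·v²·w - 32·v·w² - 24·u·v·w - 42·v² + 6·v³ - 48·v²·w - 36·u·v² - 364·u·v + 52·u·v² - 416·u·v·w - 312·u²·v - 252·u·w + 36·u·v·w - 288·u·w² - 216·u²·w + 126·u² - 18·u²·v + 144·u²·w + 108·u³    [distributive law]
= -352·w + 396·v·w + 256·w² + 460·u·w + 471·v - 99·v² - 87·u·v + 23·u + 516·u² - 504 - 44·v²·w - 32·v·w² - 404·u·v·w + 6·v³ + 16·u·v² - 330·u²·v - 288·u·w² - 72·u²·w + 108·u³    [combine like terms]

-352·w + 396·v·w + 256·w² + 460·u·w + 471·v - 99·v² - 87·u·v + 23·u + 516·u² - 504 - 44·v²·w - 32·v·w² - 404·u·v·w + 6·v³ + 16·u·v² - 330·u²·v - 288·u·w² - 72·u²·w + 108·u³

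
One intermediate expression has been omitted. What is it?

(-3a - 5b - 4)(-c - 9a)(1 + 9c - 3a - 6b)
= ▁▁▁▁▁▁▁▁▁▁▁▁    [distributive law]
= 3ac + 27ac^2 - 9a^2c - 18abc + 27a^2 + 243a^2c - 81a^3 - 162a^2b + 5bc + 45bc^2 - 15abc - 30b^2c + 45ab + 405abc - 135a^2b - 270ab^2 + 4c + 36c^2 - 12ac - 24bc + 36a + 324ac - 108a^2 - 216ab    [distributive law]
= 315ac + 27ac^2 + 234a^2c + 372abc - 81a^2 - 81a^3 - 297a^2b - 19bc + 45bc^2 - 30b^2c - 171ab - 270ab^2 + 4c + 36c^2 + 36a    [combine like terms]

By distributive law:

(3ac + 27a^2 + 5bc + 45ab + 4c + 36a)(1 + 9c - 3a - 6b)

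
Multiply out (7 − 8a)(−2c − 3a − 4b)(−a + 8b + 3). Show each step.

(7 − 8a)(−2c − 3a − 4b)(−a + 8b + 3)
= (−14c − 21a − 28b + 16ac + 24a² + 32ab)(−a + 8b + 3)    [distributive law]
= 14ac − 112bc − 42c + 21a² − 168ab − 63a + 28ab − 224b² − 84b − 16a²c + 128abc + 48ac − 24a³ + 192a²b + 72a² − 32a²b + 256ab² + 96ab    [distributive law]
= 62ac − 112bc − 42c + 93a² − 44ab − 63a − 224b² − 84b − 16a²c + 128abc − 24a³ + 160a²b + 256ab²    [combine like terms]

62ac − 112bc − 42c + 93a² − 44ab − 63a − 224b² − 84b − 16a²c + 128abc − 24a³ + 160a²b + 256ab²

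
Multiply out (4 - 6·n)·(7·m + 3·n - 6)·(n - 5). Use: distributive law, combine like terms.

(4 - 6·n)·(7·m + 3·n - 6)·(n - 5)
= (28·m + 12·n - 24 - 42·m·n - 18·n^2 + 36·n)·(n - 5)    [distributive law]
= (28·m + 48·n - 24 - 42·m·n - 18·n^2)·(n - 5)    [combine like terms]
= 28·m·n - 140·m + 48·n^2 - 240·n - 24·n + 120 - 42·m·n^2 + 210·m·n - 18·n^3 + 90·n^2    [distributive law]
= 238·m·n - 140·m + 138·n^2 - 264·n + 120 - 42·m·n^2 - 18·n^3    [combine like terms]

238·m·n - 140·m + 138·n^2 - 264·n + 120 - 42·m·n^2 - 18·n^3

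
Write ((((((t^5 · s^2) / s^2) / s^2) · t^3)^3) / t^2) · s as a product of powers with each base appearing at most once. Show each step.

((((((t^5 · s^2) / s^2) / s^2) · t^3)^3) / t^2) · s
= ((((((t^5 · s^2) / s^2) / s^2)^3) · ((t^3)^3)) / t^2) · s    [power of a product]
= ((((((t^5 · s^2) / s^2)^3) / ((s^2)^3)) · ((t^3)^3)) / t^2) · s    [power of a quotient]
= ((((((t^5 · s^2)^3) / ((s^2)^3)) / ((s^2)^3)) · ((t^3)^3)) / t^2) · s    [power of a quotient]
= (((((((t^5)^3) · ((s^2)^3)) / ((s^2)^3)) / ((s^2)^3)) · ((t^3)^3)) / t^2) · s    [power of a product]
= (((((t^15 · ((s^2)^3)) / ((s^2)^3)) / ((s^2)^3)) · ((t^3)^3)) / t^2) · s    [power of a power]
= (((((t^15 · s^6) / ((s^2)^3)) / ((s^2)^3)) · ((t^3)^3)) / t^2) · s    [power of a power]
= (((((t^15 · s^6) / s^6) / ((s^2)^3)) · ((t^3)^3)) / t^2) · s    [power of a power]
= (((((t^15 · s^6) / s^6) / s^6) · ((t^3)^3)) / t^2) · s    [power of a power]
= (((((t^15 · s^6) / s^6) / s^6) · t^9) / t^2) · s    [power of a power]
= s^(-5)·t^22    [quotient of powers; product of powers]

s^(-5)·t^22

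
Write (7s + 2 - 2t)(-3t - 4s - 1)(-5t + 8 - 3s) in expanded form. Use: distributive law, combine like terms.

47st² - 17st + 179s²t - 179s² + 84s³ - 114s + 68t² - 22t - 16 - 30t³

(7s + 2 - 2t)(-3t - 4s - 1)(-5t + 8 - 3s)
= (-21st - 28s² - 7s - 6t - 8s - 2 + 6t² + 8st + 2t)(-5t + 8 - 3s)    [distributive law]
= (-13st - 28s² - 15s - 4t - 2 + 6t²)(-5t + 8 - 3s)    [combine like terms]
= 65st² - 104st + 39s²t + 140s²t - 224s² + 84s³ + 75st - 120s + 45s² + 20t² - 32t + 12st + 10t - 16 + 6s - 30t³ + 48t² - 18st²    [distributive law]
= 47st² - 17st + 179s²t - 179s² + 84s³ - 114s + 68t² - 22t - 16 - 30t³    [combine like terms]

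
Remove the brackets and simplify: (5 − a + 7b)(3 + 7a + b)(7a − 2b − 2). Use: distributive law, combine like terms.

(5 − a + 7b)(3 + 7a + b)(7a − 2b − 2)
= (15 + 35a + 5b − 3a − 7a^2 − ab + 21b + 49ab + 7b^2)(7a − 2b − 2)    [distributive law]
= (15 + 32a + 26b − 7a^2 + 48ab + 7b^2)(7a − 2b − 2)    [combine like terms]
= 105a − 30b − 30 + 224a^2 − 64ab − 64a + 182ab − 52b^2 − 52b − 49a^3 + 14a^2b + 14a^2 + 336a^2b − 96ab^2 − 96ab + 49ab^2 − 14b^3 − 14b^2    [distributive law]
= 41a − 82b − 30 + 238a^2 + 22ab − 66b^2 − 49a^3 + 350a^2b − 47ab^2 − 14b^3    [combine like terms]

41a − 82b − 30 + 238a^2 + 22ab − 66b^2 − 49a^3 + 350a^2b − 47ab^2 − 14b^3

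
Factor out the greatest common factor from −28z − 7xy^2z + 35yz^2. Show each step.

−28z − 7xy^2z + 35yz^2
= 7(−4z − xy^2z + 5yz^2)    [factor out 7]
= 7z(−4 − xy^2 + 5yz)    [factor out z]

7z(−4 − xy^2 + 5yz)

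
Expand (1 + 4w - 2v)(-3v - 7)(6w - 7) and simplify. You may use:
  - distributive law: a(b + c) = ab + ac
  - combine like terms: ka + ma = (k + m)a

150vw - 77v + 154w + 49 - 72vw^2 - 168w^2 + 36v^2w - 42v^2

(1 + 4w - 2v)(-3v - 7)(6w - 7)
= (-3v - 7 - 12vw - 28w + 6v^2 + 14v)(6w - 7)    [distributive law]
= (11v - 7 - 12vw - 28w + 6v^2)(6w - 7)    [combine like terms]
= 66vw - 77v - 42w + 49 - 72vw^2 + 84vw - 168w^2 + 196w + 36v^2w - 42v^2    [distributive law]
= 150vw - 77v + 154w + 49 - 72vw^2 - 168w^2 + 36v^2w - 42v^2    [combine like terms]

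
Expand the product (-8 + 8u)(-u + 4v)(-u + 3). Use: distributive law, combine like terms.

-32u^2 + 24u + 128uv - 96v + 8u^3 - 32u^2v

(-8 + 8u)(-u + 4v)(-u + 3)
= (8u - 32v - 8u^2 + 32uv)(-u + 3)    [distributive law]
= -8u^2 + 24u + 32uv - 96v + 8u^3 - 24u^2 - 32u^2v + 96uv    [distributive law]
= -32u^2 + 24u + 128uv - 96v + 8u^3 - 32u^2v    [combine like terms]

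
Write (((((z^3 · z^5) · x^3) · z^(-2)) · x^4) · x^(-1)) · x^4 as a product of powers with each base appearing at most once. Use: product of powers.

(((((z^3 · z^5) · x^3) · z^(-2)) · x^4) · x^(-1)) · x^4
= ((((z^8 · x^3) · z^(-2)) · x^4) · x^(-1)) · x^4    [product of powers]
= x^10·z^6    [product of powers]

x^10·z^6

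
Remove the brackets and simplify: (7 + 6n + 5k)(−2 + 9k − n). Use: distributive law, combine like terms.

(7 + 6n + 5k)(−2 + 9k − n)
= −14 + 63k − 7n − 12n + 54kn − 6n^2 − 10k + 45k^2 − 5kn    [distributive law]
= −14 + 53k − 19n + 49kn − 6n^2 + 45k^2    [combine like terms]

−14 + 53k − 19n + 49kn − 6n^2 + 45k^2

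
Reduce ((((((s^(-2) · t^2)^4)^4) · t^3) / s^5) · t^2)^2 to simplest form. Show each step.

((((((s^(-2) · t^2)^4)^4) · t^3) / s^5) · t^2)^2
= ((((((s^(-2) · t^2)^4)^4) · t^3) / s^5)^2) · ((t^2)^2)    [power of a product]
= ((((((s^(-2) · t^2)^4)^4) · t^3)^2) / ((s^5)^2)) · ((t^2)^2)    [power of a quotient]
= ((((((s^(-2) · t^2)^4)^4)^2) · ((t^3)^2)) / ((s^5)^2)) · ((t^2)^2)    [power of a product]
= (((((s^(-2) · t^2)^4)^8) · ((t^3)^2)) / ((s^5)^2)) · ((t^2)^2)    [power of a power]
= ((((s^(-2) · t^2)^32) · ((t^3)^2)) / ((s^5)^2)) · ((t^2)^2)    [power of a power]
= (((((s^(-2))^32) · ((t^2)^32)) · ((t^3)^2)) / ((s^5)^2)) · ((t^2)^2)    [power of a product]
= (((s^(-64) · ((t^2)^32)) · ((t^3)^2)) / ((s^5)^2)) · ((t^2)^2)    [power of a power]
= (((s^(-64) · t^64) · ((t^3)^2)) / ((s^5)^2)) · ((t^2)^2)    [power of a power]
= (((s^(-64) · t^64) · t^6) / ((s^5)^2)) · ((t^2)^2)    [power of a power]
= (((s^(-64) · t^64) · t^6) / s^10) · ((t^2)^2)    [power of a power]
= (((s^(-64) · t^64) · t^6) / s^10) · t^4    [power of a power]
= s^(-74)·t^74    [quotient of powers; product of powers]

s^(-74)·t^74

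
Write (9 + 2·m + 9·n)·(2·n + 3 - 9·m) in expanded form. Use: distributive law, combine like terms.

(9 + 2·m + 9·n)·(2·n + 3 - 9·m)
= 18·n + 27 - 81·m + 4·m·n + 6·m - 18·m² + 18·n² + 27·n - 81·m·n    [distributive law]
= 45·n + 27 - 75·m - 77·m·n - 18·m² + 18·n²    [combine like terms]

45·n + 27 - 75·m - 77·m·n - 18·m² + 18·n²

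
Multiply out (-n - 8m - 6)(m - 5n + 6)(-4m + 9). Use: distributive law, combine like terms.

-156m²n + 255mn - 20mn² + 45n² + 216n + 32m³ + 144m² - 342m - 324

(-n - 8m - 6)(m - 5n + 6)(-4m + 9)
= (-mn + 5n² - 6n - 8m² + 40mn - 48m - 6m + 30n - 36)(-4m + 9)    [distributive law]
= (39mn + 5n² + 24n - 8m² - 54m - 36)(-4m + 9)    [combine like terms]
= -156m²n + 351mn - 20mn² + 45n² - 96mn + 216n + 32m³ - 72m² + 216m² - 486m + 144m - 324    [distributive law]
= -156m²n + 255mn - 20mn² + 45n² + 216n + 32m³ + 144m² - 342m - 324    [combine like terms]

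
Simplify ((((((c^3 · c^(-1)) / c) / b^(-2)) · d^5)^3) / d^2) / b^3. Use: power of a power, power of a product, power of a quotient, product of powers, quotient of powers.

b^3·c^3·d^13

((((((c^3 · c^(-1)) / c) / b^(-2)) · d^5)^3) / d^2) / b^3
= ((((((c^3 · c^(-1)) / c) / b^(-2))^3) · ((d^5)^3)) / d^2) / b^3    [power of a product]
= ((((((c^3 · c^(-1)) / c)^3) / ((b^(-2))^3)) · ((d^5)^3)) / d^2) / b^3    [power of a quotient]
= ((((((c^3 · c^(-1))^3) / (c^3)) / ((b^(-2))^3)) · ((d^5)^3)) / d^2) / b^3    [power of a quotient]
= (((((((c^3)^3) · ((c^(-1))^3)) / (c^3)) / ((b^(-2))^3)) · ((d^5)^3)) / d^2) / b^3    [power of a product]
= (((((c^9 · ((c^(-1))^3)) / (c^3)) / ((b^(-2))^3)) · ((d^5)^3)) / d^2) / b^3    [power of a power]
= (((((c^9 · c^(-3)) / (c^3)) / ((b^(-2))^3)) · ((d^5)^3)) / d^2) / b^3    [power of a power]
= ((((c^6 / (c^3)) / ((b^(-2))^3)) · ((d^5)^3)) / d^2) / b^3    [product of powers]
= (((c^3 / ((b^(-2))^3)) · ((d^5)^3)) / d^2) / b^3    [quotient of powers]
= (((c^3 / b^(-6)) · ((d^5)^3)) / d^2) / b^3    [power of a power]
= (((c^3 / b^(-6)) · d^15) / d^2) / b^3    [power of a power]
= b^3·c^3·d^13    [quotient of powers; product of powers]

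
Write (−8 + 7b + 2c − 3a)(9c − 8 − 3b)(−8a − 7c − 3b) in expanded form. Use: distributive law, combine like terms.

(−8 + 7b + 2c − 3a)(9c − 8 − 3b)(−8a − 7c − 3b)
= (−72c + 64 + 24b + 63bc − 56b − 21b^2 + 18c^2 − 16c − 6bc − 27ac + 24a + 9ab)(−8a − 7c − 3b)    [distributive law]
= (−88c + 64 − 32b + 57bc − 21b^2 + 18c^2 − 27ac + 24a + 9ab)(−8a − 7c − 3b)    [combine like terms]
= 704ac + 616c^2 + 264bc − 512a − 448c − 192b + 256ab + 224bc + 96b^2 − 456abc − 399bc^2 − 171b^2c + 168ab^2 + 147b^2c + 63b^3 − 144ac^2 − 126c^3 − 54bc^2 + 216a^2c + 189ac^2 + 81abc − 192a^2 − 168ac − 72ab − 72a^2b − 63abc − 27ab^2    [distributive law]
= 536ac + 616c^2 + 488bc − 512a − 448c − 192b + 184ab + 96b^2 − 438abc − 453bc^2 − 24b^2c + 141ab^2 + 63b^3 + 45ac^2 − 126c^3 + 216a^2c − 192a^2 − 72a^2b    [combine like terms]

536ac + 616c^2 + 488bc − 512a − 448c − 192b + 184ab + 96b^2 − 438abc − 453bc^2 − 24b^2c + 141ab^2 + 63b^3 + 45ac^2 − 126c^3 + 216a^2c − 192a^2 − 72a^2b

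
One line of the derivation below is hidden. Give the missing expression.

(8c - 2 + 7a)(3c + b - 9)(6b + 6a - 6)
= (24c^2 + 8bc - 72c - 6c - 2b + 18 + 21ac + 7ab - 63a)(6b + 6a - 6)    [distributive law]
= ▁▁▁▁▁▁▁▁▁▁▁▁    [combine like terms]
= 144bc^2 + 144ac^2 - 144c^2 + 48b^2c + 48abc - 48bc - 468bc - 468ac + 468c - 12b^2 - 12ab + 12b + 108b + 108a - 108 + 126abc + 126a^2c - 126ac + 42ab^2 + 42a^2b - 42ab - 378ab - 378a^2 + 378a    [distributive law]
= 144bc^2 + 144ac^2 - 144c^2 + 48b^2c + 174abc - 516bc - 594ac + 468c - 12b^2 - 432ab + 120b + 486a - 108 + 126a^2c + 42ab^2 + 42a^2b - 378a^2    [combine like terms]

Applying combine like terms to the line above:

(24c^2 + 8bc - 78c - 2b + 18 + 21ac + 7ab - 63a)(6b + 6a - 6)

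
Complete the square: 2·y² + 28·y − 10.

2·y² + 28·y − 10
= 2(y² + 14·y) − 10    [factor out 2 from the y-terms]
= 2(y² + 14·y + 49 − 49) − 10    [add and subtract 49 inside the bracket]
= 2(y + 7)² − 98 − 10    [perfect-square identity]
= 2(y + 7)² − 108    [combine constants]

2(y + 7)² − 108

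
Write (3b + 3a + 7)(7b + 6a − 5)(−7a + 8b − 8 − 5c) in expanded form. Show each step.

165ab² + 168b³ + 104b² − 105b²c − 129a²b − 334ab − 195abc − 552b − 170bc − 126a³ − 333a² − 90a²c + 29a − 135ac + 280 + 175c

(3b + 3a + 7)(7b + 6a − 5)(−7a + 8b − 8 − 5c)
= (21b² + 18ab − 15b + 21ab + 18a² − 15a + 49b + 42a − 35)(−7a + 8b − 8 − 5c)    [distributive law]
= (21b² + 39ab + 34b + 18a² + 27a − 35)(−7a + 8b − 8 − 5c)    [combine like terms]
= −147ab² + 168b³ − 168b² − 105b²c − 273a²b + 312ab² − 312ab − 195abc − 238ab + 272b² − 272b − 170bc − 126a³ + 144a²b − 144a² − 90a²c − 189a² + 216ab − 216a − 135ac + 245a − 280b + 280 + 175c    [distributive law]
= 165ab² + 168b³ + 104b² − 105b²c − 129a²b − 334ab − 195abc − 552b − 170bc − 126a³ − 333a² − 90a²c + 29a − 135ac + 280 + 175c    [combine like terms]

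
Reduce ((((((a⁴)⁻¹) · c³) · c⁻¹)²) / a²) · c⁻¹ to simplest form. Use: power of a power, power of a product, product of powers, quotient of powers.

((((((a⁴)⁻¹) · c³) · c⁻¹)²) / a²) · c⁻¹
= ((((((a⁴)⁻¹) · c³)²) · ((c⁻¹)²)) / a²) · c⁻¹    [power of a product]
= ((((((a⁴)⁻¹)²) · ((c³)²)) · ((c⁻¹)²)) / a²) · c⁻¹    [power of a product]
= (((((a⁴)⁻²) · ((c³)²)) · ((c⁻¹)²)) / a²) · c⁻¹    [power of a power]
= (((a⁻⁸ · ((c³)²)) · ((c⁻¹)²)) / a²) · c⁻¹    [power of a power]
= (((a⁻⁸ · c⁶) · ((c⁻¹)²)) / a²) · c⁻¹    [power of a power]
= (((a⁻⁸ · c⁶) · c⁻²) / a²) · c⁻¹    [power of a power]
= a⁻¹⁰c³    [quotient of powers; product of powers]

a⁻¹⁰c³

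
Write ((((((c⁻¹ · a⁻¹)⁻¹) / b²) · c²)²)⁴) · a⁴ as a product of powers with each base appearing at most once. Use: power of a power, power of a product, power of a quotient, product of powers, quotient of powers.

((((((c⁻¹ · a⁻¹)⁻¹) / b²) · c²)²)⁴) · a⁴
= (((((c⁻¹ · a⁻¹)⁻¹) / b²) · c²)⁸) · a⁴    [power of a power]
= (((((c⁻¹ · a⁻¹)⁻¹) / b²)⁸) · ((c²)⁸)) · a⁴    [power of a product]
= (((((c⁻¹ · a⁻¹)⁻¹)⁸) / ((b²)⁸)) · ((c²)⁸)) · a⁴    [power of a quotient]
= ((((c⁻¹ · a⁻¹)⁻⁸) / ((b²)⁸)) · ((c²)⁸)) · a⁴    [power of a power]
= (((((c⁻¹)⁻⁸) · ((a⁻¹)⁻⁸)) / ((b²)⁸)) · ((c²)⁸)) · a⁴    [power of a product]
= (((c⁸ · ((a⁻¹)⁻⁸)) / ((b²)⁸)) · ((c²)⁸)) · a⁴    [power of a power]
= (((c⁸ · a⁸) / ((b²)⁸)) · ((c²)⁸)) · a⁴    [power of a power]
= (((c⁸ · a⁸) / b¹⁶) · ((c²)⁸)) · a⁴    [power of a power]
= (((c⁸ · a⁸) / b¹⁶) · c¹⁶) · a⁴    [power of a power]
= a¹²b⁻¹⁶c²⁴    [quotient of powers; product of powers]

a¹²b⁻¹⁶c²⁴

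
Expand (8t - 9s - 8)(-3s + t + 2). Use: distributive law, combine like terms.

-33st + 8t^2 + 8t + 27s^2 + 6s - 16

(8t - 9s - 8)(-3s + t + 2)
= -24st + 8t^2 + 16t + 27s^2 - 9st - 18s + 24s - 8t - 16    [distributive law]
= -33st + 8t^2 + 8t + 27s^2 + 6s - 16    [combine like terms]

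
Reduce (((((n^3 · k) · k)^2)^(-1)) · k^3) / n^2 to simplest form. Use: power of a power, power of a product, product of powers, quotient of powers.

(((((n^3 · k) · k)^2)^(-1)) · k^3) / n^2
= ((((n^3 · k) · k)^(-2)) · k^3) / n^2    [power of a power]
= ((((n^3 · k)^(-2)) · (k^(-2))) · k^3) / n^2    [power of a product]
= (((((n^3)^(-2)) · (k^(-2))) · (k^(-2))) · k^3) / n^2    [power of a product]
= (((n^(-6) · (k^(-2))) · (k^(-2))) · k^3) / n^2    [power of a power]
= k^(-1)n^(-8)    [quotient of powers; product of powers]

k^(-1)n^(-8)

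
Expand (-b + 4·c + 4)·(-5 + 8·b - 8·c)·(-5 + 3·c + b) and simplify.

(-b + 4·c + 4)·(-5 + 8·b - 8·c)·(-5 + 3·c + b)
= (5·b - 8·b² + 8·b·c - 20·c + 32·b·c - 32·c² - 20 + 32·b - 32·c)·(-5 + 3·c + b)    [distributive law]
= (37·b - 8·b² + 40·b·c - 52·c - 32·c² - 20)·(-5 + 3·c + b)    [combine like terms]
= -185·b + 111·b·c + 37·b² + 40·b² - 24·b²·c - 8·b³ - 200·b·c + 120·b·c² + 40·b²·c + 260·c - 156·c² - 52·b·c + 160·c² - 96·c³ - 32·b·c² + 100 - 60·c - 20·b    [distributive law]
= -205·b - 141·b·c + 77·b² + 16·b²·c - 8·b³ + 88·b·c² + 200·c + 4·c² - 96·c³ + 100    [combine like terms]

-205·b - 141·b·c + 77·b² + 16·b²·c - 8·b³ + 88·b·c² + 200·c + 4·c² - 96·c³ + 100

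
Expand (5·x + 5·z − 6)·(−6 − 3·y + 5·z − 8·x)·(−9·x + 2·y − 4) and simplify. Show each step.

−2·x^2 − 66·x·y − 396·x + 55·x^2·y − 30·x·y^2 + 135·x^2·z + 105·x·y·z + 600·x·z + 360·x^3 − 60·y·z + 240·z − 30·y^2·z − 225·x·z^2 + 50·y·z^2 − 100·z^2 − 144 + 36·y^2

(5·x + 5·z − 6)·(−6 − 3·y + 5·z − 8·x)·(−9·x + 2·y − 4)
= (−30·x − 15·x·y + 25·x·z − 40·x^2 − 30·z − 15·y·z + 25·z^2 − 40·x·z + 36 + 18·y − 30·z + 48·x)·(−9·x + 2·y − 4)    [distributive law]
= (18·x − 15·x·y − 15·x·z − 40·x^2 − 60·z − 15·y·z + 25·z^2 + 36 + 18·y)·(−9·x + 2·y − 4)    [combine like terms]
= −162·x^2 + 36·x·y − 72·x + 135·x^2·y − 30·x·y^2 + 60·x·y + 135·x^2·z − 30·x·y·z + 60·x·z + 360·x^3 − 80·x^2·y + 160·x^2 + 540·x·z − 120·y·z + 240·z + 135·x·y·z − 30·y^2·z + 60·y·z − 225·x·z^2 + 50·y·z^2 − 100·z^2 − 324·x + 72·y − 144 − 162·x·y + 36·y^2 − 72·y    [distributive law]
= −2·x^2 − 66·x·y − 396·x + 55·x^2·y − 30·x·y^2 + 135·x^2·z + 105·x·y·z + 600·x·z + 360·x^3 − 60·y·z + 240·z − 30·y^2·z − 225·x·z^2 + 50·y·z^2 − 100·z^2 − 144 + 36·y^2    [combine like terms]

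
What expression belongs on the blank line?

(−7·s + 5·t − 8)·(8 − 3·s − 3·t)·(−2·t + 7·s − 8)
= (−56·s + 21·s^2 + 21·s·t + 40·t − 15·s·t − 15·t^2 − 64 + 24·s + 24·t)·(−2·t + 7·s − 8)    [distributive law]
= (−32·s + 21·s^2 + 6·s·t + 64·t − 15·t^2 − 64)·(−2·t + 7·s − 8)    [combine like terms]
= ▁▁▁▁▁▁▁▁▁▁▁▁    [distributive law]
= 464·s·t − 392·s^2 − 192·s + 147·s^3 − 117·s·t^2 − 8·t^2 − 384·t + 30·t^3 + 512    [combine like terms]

After distributive law, the bracketed line is:

64·s·t − 224·s^2 + 256·s − 42·s^2·t + 147·s^3 − 168·s^2 − 12·s·t^2 + 42·s^2·t − 48·s·t − 128·t^2 + 448·s·t − 512·t + 30·t^3 − 105·s·t^2 + 120·t^2 + 128·t − 448·s + 512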